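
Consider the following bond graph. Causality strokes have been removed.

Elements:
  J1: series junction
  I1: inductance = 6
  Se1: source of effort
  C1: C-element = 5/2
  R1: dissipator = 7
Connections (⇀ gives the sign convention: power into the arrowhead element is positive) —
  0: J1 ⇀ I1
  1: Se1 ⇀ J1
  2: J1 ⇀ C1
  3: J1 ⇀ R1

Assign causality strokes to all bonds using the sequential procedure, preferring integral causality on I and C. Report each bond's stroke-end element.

bond 1 |J1  (Se1 fixes effort; stroke away)
bond 0 |I1  (I1 integral (f out))
bond 2 |J1  (J1 flow already set via bond 0)
bond 3 |J1  (J1 flow already set via bond 0)

β0 stroke→I1
β1 stroke→J1
β2 stroke→J1
β3 stroke→J1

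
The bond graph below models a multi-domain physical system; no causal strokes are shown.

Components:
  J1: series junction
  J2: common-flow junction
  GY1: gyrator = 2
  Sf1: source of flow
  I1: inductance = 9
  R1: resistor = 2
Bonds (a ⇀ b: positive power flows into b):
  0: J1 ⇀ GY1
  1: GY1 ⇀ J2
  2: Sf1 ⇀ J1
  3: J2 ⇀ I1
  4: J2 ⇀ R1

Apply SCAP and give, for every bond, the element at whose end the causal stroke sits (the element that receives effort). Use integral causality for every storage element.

b2 stroke→Sf1  (source Sf1 imposes f)
b0 stroke→J1  (1-jn J1 has f-setter on 2)
b1 stroke→J2  (through GY1, causality inverts; strokes same side of GY1)
b3 stroke→I1  (I1: I, integral causality)
b4 stroke→J2  (J2: bond 3 brought flow, rest push out)

#0 stroke→J1
#1 stroke→J2
#2 stroke→Sf1
#3 stroke→I1
#4 stroke→J2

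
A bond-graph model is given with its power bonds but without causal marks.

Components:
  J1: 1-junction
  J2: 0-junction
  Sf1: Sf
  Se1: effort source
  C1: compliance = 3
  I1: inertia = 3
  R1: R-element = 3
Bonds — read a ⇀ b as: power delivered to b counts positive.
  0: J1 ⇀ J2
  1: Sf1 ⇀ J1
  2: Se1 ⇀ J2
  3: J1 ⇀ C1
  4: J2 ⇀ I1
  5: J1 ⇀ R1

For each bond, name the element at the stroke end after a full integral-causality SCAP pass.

#0 |J1
#1 |Sf1
#2 |J2
#3 |J1
#4 |I1
#5 |J1

b1 stroke→Sf1  (source Sf1 imposes f)
b2 stroke→J2  (Se1 (Se) sets effort on bond)
b0 stroke→J1  (common-f at J1 fixed by 1)
b3 stroke→J1  (common-f at J1 fixed by 1)
b5 stroke→J1  (J1 flow already set via bond 1)
b4 stroke→I1  (J2 effort already set via bond 2)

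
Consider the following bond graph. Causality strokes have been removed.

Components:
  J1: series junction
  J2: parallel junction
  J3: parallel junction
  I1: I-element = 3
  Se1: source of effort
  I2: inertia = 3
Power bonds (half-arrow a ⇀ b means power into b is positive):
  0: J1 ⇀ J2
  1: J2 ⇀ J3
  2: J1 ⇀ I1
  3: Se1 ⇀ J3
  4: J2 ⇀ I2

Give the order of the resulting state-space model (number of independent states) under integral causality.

b3 |J3  (Se1 (Se) sets effort on bond)
b1 |J2  (common-e at J3 fixed by 3)
b0 |J1  (0-jn J2 has e-setter on 1)
b4 |I2  (J2: bond 1 brought effort, rest push out)
b2 |I1  (closing 1-jn rule on J1)

2  (I1, I2 all integral)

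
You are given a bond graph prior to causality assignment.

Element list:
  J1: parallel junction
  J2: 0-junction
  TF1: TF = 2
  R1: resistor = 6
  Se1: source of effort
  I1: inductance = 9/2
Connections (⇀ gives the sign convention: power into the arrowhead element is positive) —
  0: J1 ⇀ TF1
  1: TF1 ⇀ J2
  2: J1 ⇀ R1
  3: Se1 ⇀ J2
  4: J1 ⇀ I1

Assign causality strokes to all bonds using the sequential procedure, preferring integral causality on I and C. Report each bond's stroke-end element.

bond 0 stroke→J1
bond 1 stroke→TF1
bond 2 stroke→R1
bond 3 stroke→J2
bond 4 stroke→I1

β3 →J2  (source Se1 imposes e)
β1 →TF1  (common-e at J2 fixed by 3)
β0 →J1  (through TF1, causality passes straight; one stroke at TF1)
β2 →R1  (0-jn J1 has e-setter on 0)
β4 →I1  (J1: bond 0 brought effort, rest push out)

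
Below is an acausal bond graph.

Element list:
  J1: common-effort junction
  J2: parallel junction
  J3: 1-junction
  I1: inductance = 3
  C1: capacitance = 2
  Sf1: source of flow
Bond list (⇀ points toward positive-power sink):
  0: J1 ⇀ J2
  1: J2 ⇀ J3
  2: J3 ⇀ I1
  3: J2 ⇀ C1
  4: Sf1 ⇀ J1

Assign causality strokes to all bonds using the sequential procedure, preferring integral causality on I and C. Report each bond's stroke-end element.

β0 stroke→J1
β1 stroke→J3
β2 stroke→I1
β3 stroke→J2
β4 stroke→Sf1

bond 4 →Sf1  (Sf1 fixes flow; stroke at Sf1)
bond 0 →J1  (closing 0-jn rule on J1)
bond 2 →I1  (I1 integral (f out))
bond 1 →J3  (1-jn J3 has f-setter on 2)
bond 3 →J2  (only one effort-in slot at J2)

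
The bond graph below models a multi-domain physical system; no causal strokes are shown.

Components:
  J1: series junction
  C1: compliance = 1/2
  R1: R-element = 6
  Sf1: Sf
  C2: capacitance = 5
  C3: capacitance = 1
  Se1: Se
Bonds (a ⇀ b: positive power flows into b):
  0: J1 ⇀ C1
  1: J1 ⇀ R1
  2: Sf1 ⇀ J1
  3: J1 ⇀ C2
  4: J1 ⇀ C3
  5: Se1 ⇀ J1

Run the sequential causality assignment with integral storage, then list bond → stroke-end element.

#2 →Sf1  (Sf1: flow source, stroke at near end)
#5 →J1  (source Se1 imposes e)
#0 →J1  (J1: bond 2 brought flow, rest push out)
#1 →J1  (1-jn J1 has f-setter on 2)
#3 →J1  (common-f at J1 fixed by 2)
#4 →J1  (common-f at J1 fixed by 2)

bond 0 |J1
bond 1 |J1
bond 2 |Sf1
bond 3 |J1
bond 4 |J1
bond 5 |J1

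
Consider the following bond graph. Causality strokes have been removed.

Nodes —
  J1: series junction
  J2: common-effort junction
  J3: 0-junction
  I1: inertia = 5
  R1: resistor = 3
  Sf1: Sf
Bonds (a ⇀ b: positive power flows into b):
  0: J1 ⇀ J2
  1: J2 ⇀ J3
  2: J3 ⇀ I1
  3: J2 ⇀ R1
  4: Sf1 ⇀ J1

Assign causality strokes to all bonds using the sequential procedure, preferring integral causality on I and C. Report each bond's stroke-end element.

#0 |J1
#1 |J3
#2 |I1
#3 |J2
#4 |Sf1

#4 →Sf1  (Sf1 fixes flow; stroke at Sf1)
#0 →J1  (common-f at J1 fixed by 4)
#2 →I1  (prefer integral on I1)
#1 →J3  (only one effort-in slot at J3)
#3 →J2  (J2: last free bond brings effort in)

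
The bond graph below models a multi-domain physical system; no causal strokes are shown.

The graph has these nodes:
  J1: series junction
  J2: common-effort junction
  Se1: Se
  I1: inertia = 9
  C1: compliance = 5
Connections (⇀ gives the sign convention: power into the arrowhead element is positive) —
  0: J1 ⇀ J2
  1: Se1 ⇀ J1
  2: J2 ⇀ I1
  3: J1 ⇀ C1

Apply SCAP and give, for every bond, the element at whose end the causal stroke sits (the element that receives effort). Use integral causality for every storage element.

#1 stroke at J1  (Se1 (Se) sets effort on bond)
#2 stroke at I1  (prefer integral on I1)
#0 stroke at J2  (J2: last free bond brings effort in)
#3 stroke at J1  (J1: bond 0 brought flow, rest push out)

bond 0 →J2
bond 1 →J1
bond 2 →I1
bond 3 →J1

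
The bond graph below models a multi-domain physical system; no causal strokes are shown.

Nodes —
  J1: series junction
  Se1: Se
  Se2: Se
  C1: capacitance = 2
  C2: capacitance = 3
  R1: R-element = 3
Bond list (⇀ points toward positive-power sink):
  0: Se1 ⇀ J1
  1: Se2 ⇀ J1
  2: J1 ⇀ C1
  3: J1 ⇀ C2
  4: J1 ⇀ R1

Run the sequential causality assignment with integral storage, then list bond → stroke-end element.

bond 0 stroke→J1
bond 1 stroke→J1
bond 2 stroke→J1
bond 3 stroke→J1
bond 4 stroke→R1

bond 0 →J1  (source Se1 imposes e)
bond 1 →J1  (Se2 fixes effort; stroke away)
bond 2 →J1  (C1: C, integral causality)
bond 3 →J1  (prefer integral on C2)
bond 4 →R1  (only one flow-in slot at J1)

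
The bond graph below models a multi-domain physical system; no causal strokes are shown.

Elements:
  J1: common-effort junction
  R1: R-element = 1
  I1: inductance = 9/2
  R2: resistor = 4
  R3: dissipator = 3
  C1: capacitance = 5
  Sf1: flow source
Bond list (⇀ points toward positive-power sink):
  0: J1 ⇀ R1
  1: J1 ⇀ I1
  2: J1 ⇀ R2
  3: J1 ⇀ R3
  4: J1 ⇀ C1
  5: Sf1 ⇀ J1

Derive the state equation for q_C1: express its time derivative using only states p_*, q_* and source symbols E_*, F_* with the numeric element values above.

dq_C1/dt = F_Sf1 - 2*p_I1/9 - 19*q_C1/60

bond 5 |Sf1  (Sf1 (Sf) sets flow on bond)
bond 1 |I1  (I1 integral (f out))
bond 4 |J1  (C1 outputs effort q/C1)
bond 0 |R1  (0-jn J1 has e-setter on 4)
bond 2 |R2  (J1: bond 4 brought effort, rest push out)
bond 3 |R3  (J1: bond 4 brought effort, rest push out)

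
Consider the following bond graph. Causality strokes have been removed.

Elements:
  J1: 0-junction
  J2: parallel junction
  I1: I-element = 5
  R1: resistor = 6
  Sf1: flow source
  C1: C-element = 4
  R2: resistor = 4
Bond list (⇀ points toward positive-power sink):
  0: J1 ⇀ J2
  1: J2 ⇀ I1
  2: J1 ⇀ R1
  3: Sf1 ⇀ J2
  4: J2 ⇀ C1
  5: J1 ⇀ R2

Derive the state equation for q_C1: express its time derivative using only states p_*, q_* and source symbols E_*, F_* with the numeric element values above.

b3 stroke at Sf1  (Sf1 (Sf) sets flow on bond)
b1 stroke at I1  (I1 outputs flow p/I1)
b4 stroke at J2  (C1: C, integral causality)
b0 stroke at J1  (J2: bond 4 brought effort, rest push out)
b2 stroke at R1  (common-e at J1 fixed by 0)
b5 stroke at R2  (0-jn J1 has e-setter on 0)

dq_C1/dt = F_Sf1 - p_I1/5 - 5*q_C1/48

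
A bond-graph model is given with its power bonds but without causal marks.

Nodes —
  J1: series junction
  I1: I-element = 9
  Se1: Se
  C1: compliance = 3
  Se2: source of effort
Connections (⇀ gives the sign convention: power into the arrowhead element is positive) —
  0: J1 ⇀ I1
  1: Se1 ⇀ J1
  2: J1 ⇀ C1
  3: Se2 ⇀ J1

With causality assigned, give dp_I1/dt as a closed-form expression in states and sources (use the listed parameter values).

dp_I1/dt = E_Se1 + E_Se2 - q_C1/3

bond 1 stroke→J1  (Se1 (Se) sets effort on bond)
bond 3 stroke→J1  (Se2: effort source, stroke at far end)
bond 0 stroke→I1  (I1 outputs flow p/I1)
bond 2 stroke→J1  (common-f at J1 fixed by 0)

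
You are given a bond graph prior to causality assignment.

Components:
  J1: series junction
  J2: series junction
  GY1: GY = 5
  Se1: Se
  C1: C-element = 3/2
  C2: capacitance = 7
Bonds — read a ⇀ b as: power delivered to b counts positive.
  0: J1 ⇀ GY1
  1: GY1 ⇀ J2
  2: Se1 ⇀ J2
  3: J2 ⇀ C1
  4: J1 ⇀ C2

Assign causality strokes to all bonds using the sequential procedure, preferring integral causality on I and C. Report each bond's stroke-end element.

bond 2 →J2  (Se1 (Se) sets effort on bond)
bond 3 →J2  (C1: C, integral causality)
bond 1 →GY1  (closing 1-jn rule on J2)
bond 0 →GY1  (GY1 both-in/both-out from 1)
bond 4 →J1  (common-f at J1 fixed by 0)

bond 0 |GY1
bond 1 |GY1
bond 2 |J2
bond 3 |J2
bond 4 |J1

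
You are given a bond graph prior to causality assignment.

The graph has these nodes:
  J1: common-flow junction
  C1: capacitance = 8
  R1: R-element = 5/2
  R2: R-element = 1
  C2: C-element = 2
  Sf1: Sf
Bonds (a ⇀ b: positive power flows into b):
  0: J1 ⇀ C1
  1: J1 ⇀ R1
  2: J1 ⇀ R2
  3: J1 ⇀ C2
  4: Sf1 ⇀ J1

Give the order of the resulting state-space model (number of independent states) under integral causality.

β4 stroke at Sf1  (Sf1 (Sf) sets flow on bond)
β0 stroke at J1  (1-jn J1 has f-setter on 4)
β1 stroke at J1  (J1: bond 4 brought flow, rest push out)
β2 stroke at J1  (J1 flow already set via bond 4)
β3 stroke at J1  (J1: bond 4 brought flow, rest push out)

2  (C1, C2 all integral)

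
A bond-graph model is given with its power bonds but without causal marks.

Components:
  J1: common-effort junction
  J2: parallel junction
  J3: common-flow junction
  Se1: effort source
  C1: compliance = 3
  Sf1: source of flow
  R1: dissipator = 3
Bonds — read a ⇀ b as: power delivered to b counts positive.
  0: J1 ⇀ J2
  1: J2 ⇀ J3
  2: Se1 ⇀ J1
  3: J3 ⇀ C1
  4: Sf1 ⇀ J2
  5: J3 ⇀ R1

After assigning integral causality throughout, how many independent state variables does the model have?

1  (C1 all integral)

#2 stroke→J1  (Se1 (Se) sets effort on bond)
#4 stroke→Sf1  (Sf1 (Sf) sets flow on bond)
#0 stroke→J2  (J1: bond 2 brought effort, rest push out)
#1 stroke→J3  (J2 effort already set via bond 0)
#3 stroke→J3  (prefer integral on C1)
#5 stroke→R1  (J3: last free bond brings flow in)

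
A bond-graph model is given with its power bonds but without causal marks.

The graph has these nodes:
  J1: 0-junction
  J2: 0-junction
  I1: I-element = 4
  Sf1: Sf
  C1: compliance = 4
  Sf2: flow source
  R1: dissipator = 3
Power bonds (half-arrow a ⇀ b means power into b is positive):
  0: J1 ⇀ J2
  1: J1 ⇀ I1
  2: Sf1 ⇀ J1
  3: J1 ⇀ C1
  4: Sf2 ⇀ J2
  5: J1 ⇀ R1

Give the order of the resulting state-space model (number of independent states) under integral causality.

2  (C1, I1 all integral)

#2 →Sf1  (Sf1: flow source, stroke at near end)
#4 →Sf2  (Sf2: flow source, stroke at near end)
#0 →J2  (J2 needs exactly one e-in)
#1 →I1  (I1: I, integral causality)
#3 →J1  (C1: C, integral causality)
#5 →R1  (common-e at J1 fixed by 3)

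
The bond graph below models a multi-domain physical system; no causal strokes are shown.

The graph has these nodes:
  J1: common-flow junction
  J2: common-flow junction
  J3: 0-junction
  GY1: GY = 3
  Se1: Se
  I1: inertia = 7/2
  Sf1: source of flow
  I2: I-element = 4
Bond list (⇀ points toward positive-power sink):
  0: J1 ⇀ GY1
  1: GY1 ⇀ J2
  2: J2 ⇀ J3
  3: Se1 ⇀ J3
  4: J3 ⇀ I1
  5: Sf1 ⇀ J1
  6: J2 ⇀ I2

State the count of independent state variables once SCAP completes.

β3 →J3  (Se1: effort source, stroke at far end)
β5 →Sf1  (Sf1 fixes flow; stroke at Sf1)
β0 →J1  (J1: bond 5 brought flow, rest push out)
β2 →J2  (0-jn J3 has e-setter on 3)
β4 →I1  (0-jn J3 has e-setter on 3)
β1 →J2  (through GY1, causality inverts; strokes same side of GY1)
β6 →I2  (J2: last free bond brings flow in)

2  (I1, I2 all integral)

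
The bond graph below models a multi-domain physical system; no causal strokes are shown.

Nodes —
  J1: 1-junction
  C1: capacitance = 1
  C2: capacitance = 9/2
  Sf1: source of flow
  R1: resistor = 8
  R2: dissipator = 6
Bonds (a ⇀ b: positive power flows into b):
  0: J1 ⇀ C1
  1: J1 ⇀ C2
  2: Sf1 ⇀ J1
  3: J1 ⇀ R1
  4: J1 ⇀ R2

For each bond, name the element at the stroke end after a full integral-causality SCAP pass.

b0 stroke at J1
b1 stroke at J1
b2 stroke at Sf1
b3 stroke at J1
b4 stroke at J1

b2 stroke→Sf1  (Sf1 fixes flow; stroke at Sf1)
b0 stroke→J1  (J1 flow already set via bond 2)
b1 stroke→J1  (J1: bond 2 brought flow, rest push out)
b3 stroke→J1  (J1 flow already set via bond 2)
b4 stroke→J1  (1-jn J1 has f-setter on 2)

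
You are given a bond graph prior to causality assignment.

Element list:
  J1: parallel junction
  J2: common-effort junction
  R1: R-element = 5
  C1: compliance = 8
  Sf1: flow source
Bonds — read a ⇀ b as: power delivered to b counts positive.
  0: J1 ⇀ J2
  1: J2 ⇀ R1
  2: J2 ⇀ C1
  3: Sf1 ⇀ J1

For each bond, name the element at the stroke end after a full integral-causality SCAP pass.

b0 stroke→J1
b1 stroke→R1
b2 stroke→J2
b3 stroke→Sf1

β3 stroke→Sf1  (Sf1: flow source, stroke at near end)
β0 stroke→J1  (closing 0-jn rule on J1)
β2 stroke→J2  (C1 integral (e out))
β1 stroke→R1  (J2: bond 2 brought effort, rest push out)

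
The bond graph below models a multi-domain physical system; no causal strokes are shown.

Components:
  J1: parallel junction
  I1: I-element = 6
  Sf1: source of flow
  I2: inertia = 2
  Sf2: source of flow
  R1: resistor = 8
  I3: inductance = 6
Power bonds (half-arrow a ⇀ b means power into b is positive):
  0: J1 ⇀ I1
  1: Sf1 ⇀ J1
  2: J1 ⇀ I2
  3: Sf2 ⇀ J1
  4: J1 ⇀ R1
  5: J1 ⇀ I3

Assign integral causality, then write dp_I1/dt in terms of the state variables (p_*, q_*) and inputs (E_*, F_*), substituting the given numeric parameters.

#1 |Sf1  (Sf1: flow source, stroke at near end)
#3 |Sf2  (source Sf2 imposes f)
#0 |I1  (I1 integral (f out))
#2 |I2  (prefer integral on I2)
#5 |I3  (prefer integral on I3)
#4 |J1  (J1: last free bond brings effort in)

dp_I1/dt = 8*F_Sf1 + 8*F_Sf2 - 4*p_I1/3 - 4*p_I2 - 4*p_I3/3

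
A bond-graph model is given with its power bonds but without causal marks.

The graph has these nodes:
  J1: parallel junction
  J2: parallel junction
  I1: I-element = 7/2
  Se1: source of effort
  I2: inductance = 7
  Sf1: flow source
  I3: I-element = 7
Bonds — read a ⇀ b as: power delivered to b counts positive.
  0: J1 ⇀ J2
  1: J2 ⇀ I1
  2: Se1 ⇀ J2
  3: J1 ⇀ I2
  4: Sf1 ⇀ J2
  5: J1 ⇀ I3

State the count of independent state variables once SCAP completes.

3  (I1, I2, I3 all integral)

bond 2 →J2  (Se1: effort source, stroke at far end)
bond 4 →Sf1  (source Sf1 imposes f)
bond 0 →J1  (0-jn J2 has e-setter on 2)
bond 1 →I1  (common-e at J2 fixed by 2)
bond 3 →I2  (0-jn J1 has e-setter on 0)
bond 5 →I3  (common-e at J1 fixed by 0)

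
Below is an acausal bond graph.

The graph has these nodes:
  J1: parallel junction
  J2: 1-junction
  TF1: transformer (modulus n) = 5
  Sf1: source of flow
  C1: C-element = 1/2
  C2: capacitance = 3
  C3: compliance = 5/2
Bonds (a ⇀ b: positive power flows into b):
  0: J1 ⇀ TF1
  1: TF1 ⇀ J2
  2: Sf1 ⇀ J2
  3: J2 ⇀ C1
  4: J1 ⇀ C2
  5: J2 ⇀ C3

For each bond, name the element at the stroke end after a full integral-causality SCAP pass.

bond 0 stroke→TF1
bond 1 stroke→J2
bond 2 stroke→Sf1
bond 3 stroke→J2
bond 4 stroke→J1
bond 5 stroke→J2

#2 stroke at Sf1  (Sf1 (Sf) sets flow on bond)
#1 stroke at J2  (J2: bond 2 brought flow, rest push out)
#3 stroke at J2  (common-f at J2 fixed by 2)
#5 stroke at J2  (common-f at J2 fixed by 2)
#0 stroke at TF1  (TF1 one-in-one-out from 1)
#4 stroke at J1  (J1: last free bond brings effort in)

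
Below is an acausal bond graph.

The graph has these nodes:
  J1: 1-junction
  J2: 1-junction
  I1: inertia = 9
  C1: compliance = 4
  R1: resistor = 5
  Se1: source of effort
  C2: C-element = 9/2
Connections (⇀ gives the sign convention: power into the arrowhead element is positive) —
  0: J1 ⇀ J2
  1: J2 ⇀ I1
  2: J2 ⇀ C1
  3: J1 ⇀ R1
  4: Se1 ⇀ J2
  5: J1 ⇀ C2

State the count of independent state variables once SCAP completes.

3  (C1, C2, I1 all integral)

β4 |J2  (Se1 (Se) sets effort on bond)
β1 |I1  (I1: I, integral causality)
β0 |J2  (1-jn J2 has f-setter on 1)
β2 |J2  (common-f at J2 fixed by 1)
β3 |J1  (J1 flow already set via bond 0)
β5 |J1  (1-jn J1 has f-setter on 0)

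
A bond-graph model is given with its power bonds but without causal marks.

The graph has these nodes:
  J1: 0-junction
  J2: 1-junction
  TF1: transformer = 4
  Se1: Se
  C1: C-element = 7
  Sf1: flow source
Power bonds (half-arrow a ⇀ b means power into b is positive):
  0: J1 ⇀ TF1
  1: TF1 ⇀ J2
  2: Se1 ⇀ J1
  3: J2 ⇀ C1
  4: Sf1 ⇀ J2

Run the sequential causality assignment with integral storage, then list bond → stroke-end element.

bond 0 stroke at TF1
bond 1 stroke at J2
bond 2 stroke at J1
bond 3 stroke at J2
bond 4 stroke at Sf1

b2 →J1  (Se1 (Se) sets effort on bond)
b4 →Sf1  (Sf1: flow source, stroke at near end)
b0 →TF1  (J1 effort already set via bond 2)
b1 →J2  (common-f at J2 fixed by 4)
b3 →J2  (J2 flow already set via bond 4)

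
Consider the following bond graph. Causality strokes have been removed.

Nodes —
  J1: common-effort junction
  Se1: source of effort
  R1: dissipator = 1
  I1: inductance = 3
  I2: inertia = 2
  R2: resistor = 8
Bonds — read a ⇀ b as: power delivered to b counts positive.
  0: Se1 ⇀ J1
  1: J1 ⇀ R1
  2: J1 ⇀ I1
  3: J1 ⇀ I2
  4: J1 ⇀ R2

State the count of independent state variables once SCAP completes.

2  (I1, I2 all integral)

bond 0 →J1  (Se1 fixes effort; stroke away)
bond 1 →R1  (common-e at J1 fixed by 0)
bond 2 →I1  (J1: bond 0 brought effort, rest push out)
bond 3 →I2  (J1 effort already set via bond 0)
bond 4 →R2  (common-e at J1 fixed by 0)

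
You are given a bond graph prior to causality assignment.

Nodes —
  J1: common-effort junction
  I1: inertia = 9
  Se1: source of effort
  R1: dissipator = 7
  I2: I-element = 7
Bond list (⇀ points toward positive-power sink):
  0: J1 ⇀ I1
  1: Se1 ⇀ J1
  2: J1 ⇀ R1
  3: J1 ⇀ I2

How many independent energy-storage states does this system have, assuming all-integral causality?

2  (I1, I2 all integral)

#1 stroke→J1  (source Se1 imposes e)
#0 stroke→I1  (J1 effort already set via bond 1)
#2 stroke→R1  (J1: bond 1 brought effort, rest push out)
#3 stroke→I2  (J1: bond 1 brought effort, rest push out)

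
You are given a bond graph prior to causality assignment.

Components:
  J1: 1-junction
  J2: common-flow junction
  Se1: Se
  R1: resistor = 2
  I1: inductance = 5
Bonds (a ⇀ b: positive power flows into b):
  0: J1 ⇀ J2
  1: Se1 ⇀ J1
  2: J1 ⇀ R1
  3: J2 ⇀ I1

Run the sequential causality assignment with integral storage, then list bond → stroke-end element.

#1 stroke at J1  (Se1: effort source, stroke at far end)
#3 stroke at I1  (I1 integral (f out))
#0 stroke at J2  (1-jn J2 has f-setter on 3)
#2 stroke at J1  (1-jn J1 has f-setter on 0)

β0 stroke→J2
β1 stroke→J1
β2 stroke→J1
β3 stroke→I1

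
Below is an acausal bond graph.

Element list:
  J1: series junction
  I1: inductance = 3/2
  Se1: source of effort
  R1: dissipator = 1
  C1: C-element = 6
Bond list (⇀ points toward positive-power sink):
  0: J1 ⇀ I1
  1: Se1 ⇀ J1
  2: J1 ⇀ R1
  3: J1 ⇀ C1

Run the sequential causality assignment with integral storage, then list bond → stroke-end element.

#1 stroke at J1  (Se1 (Se) sets effort on bond)
#0 stroke at I1  (prefer integral on I1)
#2 stroke at J1  (1-jn J1 has f-setter on 0)
#3 stroke at J1  (J1 flow already set via bond 0)

b0 stroke at I1
b1 stroke at J1
b2 stroke at J1
b3 stroke at J1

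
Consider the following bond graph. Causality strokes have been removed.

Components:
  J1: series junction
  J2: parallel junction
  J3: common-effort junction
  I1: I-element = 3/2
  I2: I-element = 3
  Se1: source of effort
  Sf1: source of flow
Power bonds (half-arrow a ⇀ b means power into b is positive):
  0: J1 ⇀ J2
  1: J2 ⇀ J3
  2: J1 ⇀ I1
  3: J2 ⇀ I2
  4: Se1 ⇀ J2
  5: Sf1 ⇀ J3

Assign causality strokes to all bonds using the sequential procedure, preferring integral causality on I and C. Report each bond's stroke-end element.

b0 stroke→J1
b1 stroke→J3
b2 stroke→I1
b3 stroke→I2
b4 stroke→J2
b5 stroke→Sf1

#4 stroke→J2  (source Se1 imposes e)
#5 stroke→Sf1  (Sf1 fixes flow; stroke at Sf1)
#0 stroke→J1  (J2 effort already set via bond 4)
#1 stroke→J3  (J2 effort already set via bond 4)
#3 stroke→I2  (J2 effort already set via bond 4)
#2 stroke→I1  (J1 needs exactly one f-in)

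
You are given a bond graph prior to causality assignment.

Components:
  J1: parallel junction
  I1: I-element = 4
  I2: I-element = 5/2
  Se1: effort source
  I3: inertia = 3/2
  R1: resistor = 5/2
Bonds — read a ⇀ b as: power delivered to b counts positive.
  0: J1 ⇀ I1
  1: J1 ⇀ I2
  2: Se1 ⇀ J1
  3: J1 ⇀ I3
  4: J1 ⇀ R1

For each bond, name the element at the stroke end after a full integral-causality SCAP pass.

β2 |J1  (Se1: effort source, stroke at far end)
β0 |I1  (J1 effort already set via bond 2)
β1 |I2  (J1 effort already set via bond 2)
β3 |I3  (common-e at J1 fixed by 2)
β4 |R1  (J1: bond 2 brought effort, rest push out)

b0 stroke at I1
b1 stroke at I2
b2 stroke at J1
b3 stroke at I3
b4 stroke at R1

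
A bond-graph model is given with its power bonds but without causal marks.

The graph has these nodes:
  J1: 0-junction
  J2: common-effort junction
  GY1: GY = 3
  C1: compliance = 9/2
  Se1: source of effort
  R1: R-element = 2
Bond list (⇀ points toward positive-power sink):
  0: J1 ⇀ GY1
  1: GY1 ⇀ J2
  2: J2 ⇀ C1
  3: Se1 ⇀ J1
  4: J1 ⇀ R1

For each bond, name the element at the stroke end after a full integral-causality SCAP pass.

b0 |GY1
b1 |GY1
b2 |J2
b3 |J1
b4 |R1

#3 →J1  (Se1: effort source, stroke at far end)
#0 →GY1  (common-e at J1 fixed by 3)
#4 →R1  (0-jn J1 has e-setter on 3)
#1 →GY1  (GY1: gyrator matches bond 0)
#2 →J2  (closing 0-jn rule on J2)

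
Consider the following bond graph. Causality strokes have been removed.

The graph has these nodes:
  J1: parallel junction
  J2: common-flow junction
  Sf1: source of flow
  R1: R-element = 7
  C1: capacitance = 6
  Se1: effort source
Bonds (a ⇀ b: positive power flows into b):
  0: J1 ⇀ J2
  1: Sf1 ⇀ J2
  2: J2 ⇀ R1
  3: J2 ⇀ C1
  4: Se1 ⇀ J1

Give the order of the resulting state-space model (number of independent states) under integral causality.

b1 →Sf1  (Sf1: flow source, stroke at near end)
b4 →J1  (Se1: effort source, stroke at far end)
b0 →J2  (0-jn J1 has e-setter on 4)
b2 →J2  (1-jn J2 has f-setter on 1)
b3 →J2  (J2: bond 1 brought flow, rest push out)

1  (C1 all integral)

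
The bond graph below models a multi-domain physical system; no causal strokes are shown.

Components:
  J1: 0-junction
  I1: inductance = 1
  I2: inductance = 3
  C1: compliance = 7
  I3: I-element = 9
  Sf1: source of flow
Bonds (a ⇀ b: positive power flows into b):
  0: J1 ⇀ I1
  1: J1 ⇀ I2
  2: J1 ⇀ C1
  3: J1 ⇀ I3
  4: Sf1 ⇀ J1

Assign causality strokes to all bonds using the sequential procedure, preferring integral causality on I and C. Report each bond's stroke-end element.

b4 stroke at Sf1  (Sf1 fixes flow; stroke at Sf1)
b0 stroke at I1  (I1 integral (f out))
b1 stroke at I2  (prefer integral on I2)
b2 stroke at J1  (prefer integral on C1)
b3 stroke at I3  (0-jn J1 has e-setter on 2)

#0 →I1
#1 →I2
#2 →J1
#3 →I3
#4 →Sf1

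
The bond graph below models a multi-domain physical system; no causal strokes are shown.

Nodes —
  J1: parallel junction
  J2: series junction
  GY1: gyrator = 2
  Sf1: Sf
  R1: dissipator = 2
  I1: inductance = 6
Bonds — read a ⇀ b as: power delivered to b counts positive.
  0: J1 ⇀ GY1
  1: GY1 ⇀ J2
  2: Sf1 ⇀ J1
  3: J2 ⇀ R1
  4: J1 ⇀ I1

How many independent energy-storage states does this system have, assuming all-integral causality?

1  (I1 all integral)

b2 |Sf1  (Sf1 fixes flow; stroke at Sf1)
b4 |I1  (prefer integral on I1)
b0 |J1  (J1 needs exactly one e-in)
b1 |J2  (GY GY1: same side as bond 0)
b3 |R1  (closing 1-jn rule on J2)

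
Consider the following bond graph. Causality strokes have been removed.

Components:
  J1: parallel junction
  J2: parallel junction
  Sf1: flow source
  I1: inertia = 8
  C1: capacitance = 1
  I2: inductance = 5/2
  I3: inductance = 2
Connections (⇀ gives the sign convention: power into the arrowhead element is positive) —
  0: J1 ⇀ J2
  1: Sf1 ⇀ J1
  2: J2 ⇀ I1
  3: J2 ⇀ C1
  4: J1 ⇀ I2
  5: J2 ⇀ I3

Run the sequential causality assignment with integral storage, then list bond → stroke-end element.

bond 1 →Sf1  (Sf1 fixes flow; stroke at Sf1)
bond 2 →I1  (I1 outputs flow p/I1)
bond 3 →J2  (C1 integral (e out))
bond 0 →J1  (J2 effort already set via bond 3)
bond 5 →I3  (J2: bond 3 brought effort, rest push out)
bond 4 →I2  (0-jn J1 has e-setter on 0)

bond 0 |J1
bond 1 |Sf1
bond 2 |I1
bond 3 |J2
bond 4 |I2
bond 5 |I3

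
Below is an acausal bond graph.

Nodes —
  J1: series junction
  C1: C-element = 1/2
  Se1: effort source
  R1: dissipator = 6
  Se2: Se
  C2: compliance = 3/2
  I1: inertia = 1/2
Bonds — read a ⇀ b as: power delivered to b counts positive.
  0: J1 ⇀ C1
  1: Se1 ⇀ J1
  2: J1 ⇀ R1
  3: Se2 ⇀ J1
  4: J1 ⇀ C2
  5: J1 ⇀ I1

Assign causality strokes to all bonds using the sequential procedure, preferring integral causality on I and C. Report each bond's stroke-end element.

β1 →J1  (source Se1 imposes e)
β3 →J1  (Se2 (Se) sets effort on bond)
β0 →J1  (C1 integral (e out))
β4 →J1  (prefer integral on C2)
β5 →I1  (prefer integral on I1)
β2 →J1  (common-f at J1 fixed by 5)

bond 0 stroke at J1
bond 1 stroke at J1
bond 2 stroke at J1
bond 3 stroke at J1
bond 4 stroke at J1
bond 5 stroke at I1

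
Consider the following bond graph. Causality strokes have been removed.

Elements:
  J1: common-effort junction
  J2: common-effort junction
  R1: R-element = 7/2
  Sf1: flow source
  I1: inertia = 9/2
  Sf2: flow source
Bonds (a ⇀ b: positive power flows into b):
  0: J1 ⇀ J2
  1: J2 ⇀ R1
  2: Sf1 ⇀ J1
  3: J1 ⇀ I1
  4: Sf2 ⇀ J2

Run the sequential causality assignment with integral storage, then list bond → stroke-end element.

b2 |Sf1  (Sf1: flow source, stroke at near end)
b4 |Sf2  (Sf2 fixes flow; stroke at Sf2)
b3 |I1  (prefer integral on I1)
b0 |J1  (closing 0-jn rule on J1)
b1 |J2  (J2 needs exactly one e-in)

#0 →J1
#1 →J2
#2 →Sf1
#3 →I1
#4 →Sf2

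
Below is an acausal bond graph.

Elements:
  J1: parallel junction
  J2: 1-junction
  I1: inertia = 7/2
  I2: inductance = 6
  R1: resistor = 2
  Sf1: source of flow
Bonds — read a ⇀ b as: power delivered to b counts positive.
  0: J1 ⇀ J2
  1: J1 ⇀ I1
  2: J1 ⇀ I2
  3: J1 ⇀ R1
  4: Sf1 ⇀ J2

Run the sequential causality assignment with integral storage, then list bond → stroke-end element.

bond 0 stroke→J2
bond 1 stroke→I1
bond 2 stroke→I2
bond 3 stroke→J1
bond 4 stroke→Sf1

b4 |Sf1  (Sf1 (Sf) sets flow on bond)
b0 |J2  (1-jn J2 has f-setter on 4)
b1 |I1  (I1 integral (f out))
b2 |I2  (I2: I, integral causality)
b3 |J1  (J1 needs exactly one e-in)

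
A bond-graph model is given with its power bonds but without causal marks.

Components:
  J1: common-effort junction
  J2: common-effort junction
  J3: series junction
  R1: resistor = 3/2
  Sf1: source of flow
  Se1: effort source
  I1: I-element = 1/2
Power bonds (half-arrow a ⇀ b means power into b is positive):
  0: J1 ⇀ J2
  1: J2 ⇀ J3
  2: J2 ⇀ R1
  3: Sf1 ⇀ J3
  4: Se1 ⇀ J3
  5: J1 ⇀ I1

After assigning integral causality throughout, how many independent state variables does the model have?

#3 stroke at Sf1  (Sf1: flow source, stroke at near end)
#4 stroke at J3  (Se1 (Se) sets effort on bond)
#1 stroke at J3  (1-jn J3 has f-setter on 3)
#5 stroke at I1  (prefer integral on I1)
#0 stroke at J1  (J1 needs exactly one e-in)
#2 stroke at J2  (only one effort-in slot at J2)

1  (I1 all integral)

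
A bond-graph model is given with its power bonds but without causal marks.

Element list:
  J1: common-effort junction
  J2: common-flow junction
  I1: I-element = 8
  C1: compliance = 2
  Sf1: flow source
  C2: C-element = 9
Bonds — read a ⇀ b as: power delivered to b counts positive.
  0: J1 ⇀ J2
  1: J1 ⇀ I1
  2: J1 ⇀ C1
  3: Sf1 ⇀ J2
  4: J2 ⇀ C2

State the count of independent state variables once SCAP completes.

β3 |Sf1  (Sf1 (Sf) sets flow on bond)
β0 |J2  (J2 flow already set via bond 3)
β4 |J2  (1-jn J2 has f-setter on 3)
β1 |I1  (I1 outputs flow p/I1)
β2 |J1  (closing 0-jn rule on J1)

3  (C1, C2, I1 all integral)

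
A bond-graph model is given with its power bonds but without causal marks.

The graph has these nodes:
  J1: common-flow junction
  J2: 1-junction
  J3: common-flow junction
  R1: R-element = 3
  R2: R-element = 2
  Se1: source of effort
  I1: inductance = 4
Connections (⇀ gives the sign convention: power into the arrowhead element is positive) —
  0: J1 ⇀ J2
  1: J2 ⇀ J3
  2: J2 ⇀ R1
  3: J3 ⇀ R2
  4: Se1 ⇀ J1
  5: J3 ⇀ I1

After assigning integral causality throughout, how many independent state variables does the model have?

1  (I1 all integral)

bond 4 →J1  (Se1 (Se) sets effort on bond)
bond 0 →J2  (J1: last free bond brings flow in)
bond 5 →I1  (I1 integral (f out))
bond 1 →J3  (J3 flow already set via bond 5)
bond 3 →J3  (1-jn J3 has f-setter on 5)
bond 2 →J2  (J2: bond 1 brought flow, rest push out)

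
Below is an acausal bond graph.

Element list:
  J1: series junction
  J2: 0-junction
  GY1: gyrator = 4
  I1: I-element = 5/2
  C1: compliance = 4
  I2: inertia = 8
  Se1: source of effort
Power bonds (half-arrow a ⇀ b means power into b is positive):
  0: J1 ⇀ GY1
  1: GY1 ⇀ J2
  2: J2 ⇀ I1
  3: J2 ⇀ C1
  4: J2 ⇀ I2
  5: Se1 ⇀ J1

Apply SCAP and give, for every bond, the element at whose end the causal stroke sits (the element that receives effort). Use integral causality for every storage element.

bond 0 stroke→GY1
bond 1 stroke→GY1
bond 2 stroke→I1
bond 3 stroke→J2
bond 4 stroke→I2
bond 5 stroke→J1

#5 stroke at J1  (Se1: effort source, stroke at far end)
#0 stroke at GY1  (closing 1-jn rule on J1)
#1 stroke at GY1  (GY1: gyrator matches bond 0)
#2 stroke at I1  (I1: I, integral causality)
#3 stroke at J2  (C1 outputs effort q/C1)
#4 stroke at I2  (J2: bond 3 brought effort, rest push out)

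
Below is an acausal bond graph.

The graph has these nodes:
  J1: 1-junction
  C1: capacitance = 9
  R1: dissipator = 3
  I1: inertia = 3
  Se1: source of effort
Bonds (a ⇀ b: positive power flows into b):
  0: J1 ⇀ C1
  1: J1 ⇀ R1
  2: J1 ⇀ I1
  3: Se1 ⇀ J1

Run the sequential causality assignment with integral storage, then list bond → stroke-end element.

bond 0 |J1
bond 1 |J1
bond 2 |I1
bond 3 |J1

#3 stroke at J1  (Se1 (Se) sets effort on bond)
#0 stroke at J1  (C1 integral (e out))
#2 stroke at I1  (I1 integral (f out))
#1 stroke at J1  (1-jn J1 has f-setter on 2)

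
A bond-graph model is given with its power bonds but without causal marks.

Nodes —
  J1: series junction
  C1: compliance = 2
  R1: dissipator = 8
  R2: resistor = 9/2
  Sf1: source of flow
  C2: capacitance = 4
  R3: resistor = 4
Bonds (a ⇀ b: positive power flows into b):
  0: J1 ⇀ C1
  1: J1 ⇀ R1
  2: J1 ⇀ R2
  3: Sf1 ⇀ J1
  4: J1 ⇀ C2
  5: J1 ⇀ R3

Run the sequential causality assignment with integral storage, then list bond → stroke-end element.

b3 →Sf1  (Sf1 (Sf) sets flow on bond)
b0 →J1  (J1: bond 3 brought flow, rest push out)
b1 →J1  (J1: bond 3 brought flow, rest push out)
b2 →J1  (J1 flow already set via bond 3)
b4 →J1  (common-f at J1 fixed by 3)
b5 →J1  (J1 flow already set via bond 3)

#0 stroke at J1
#1 stroke at J1
#2 stroke at J1
#3 stroke at Sf1
#4 stroke at J1
#5 stroke at J1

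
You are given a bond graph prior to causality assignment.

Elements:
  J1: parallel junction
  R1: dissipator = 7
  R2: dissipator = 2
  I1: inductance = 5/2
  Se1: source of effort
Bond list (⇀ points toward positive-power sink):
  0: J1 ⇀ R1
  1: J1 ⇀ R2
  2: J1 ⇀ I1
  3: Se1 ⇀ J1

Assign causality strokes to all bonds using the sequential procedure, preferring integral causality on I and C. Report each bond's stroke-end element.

bond 3 stroke→J1  (source Se1 imposes e)
bond 0 stroke→R1  (J1 effort already set via bond 3)
bond 1 stroke→R2  (J1: bond 3 brought effort, rest push out)
bond 2 stroke→I1  (J1 effort already set via bond 3)

b0 stroke at R1
b1 stroke at R2
b2 stroke at I1
b3 stroke at J1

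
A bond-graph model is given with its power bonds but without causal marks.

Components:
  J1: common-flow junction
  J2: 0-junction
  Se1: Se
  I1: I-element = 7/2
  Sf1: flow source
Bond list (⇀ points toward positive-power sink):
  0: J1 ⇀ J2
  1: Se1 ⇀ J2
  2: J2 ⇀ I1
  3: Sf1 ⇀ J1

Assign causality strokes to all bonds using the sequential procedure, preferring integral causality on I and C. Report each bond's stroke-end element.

#0 stroke→J1
#1 stroke→J2
#2 stroke→I1
#3 stroke→Sf1

b1 |J2  (source Se1 imposes e)
b3 |Sf1  (source Sf1 imposes f)
b0 |J1  (J1 flow already set via bond 3)
b2 |I1  (0-jn J2 has e-setter on 1)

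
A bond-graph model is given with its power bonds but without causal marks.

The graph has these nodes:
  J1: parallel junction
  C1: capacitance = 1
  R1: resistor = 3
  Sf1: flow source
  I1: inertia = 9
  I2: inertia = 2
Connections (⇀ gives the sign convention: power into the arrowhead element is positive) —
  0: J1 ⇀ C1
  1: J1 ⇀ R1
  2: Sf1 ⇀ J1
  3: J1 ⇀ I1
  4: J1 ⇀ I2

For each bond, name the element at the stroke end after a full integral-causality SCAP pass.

β0 stroke→J1
β1 stroke→R1
β2 stroke→Sf1
β3 stroke→I1
β4 stroke→I2

b2 stroke→Sf1  (Sf1 fixes flow; stroke at Sf1)
b0 stroke→J1  (C1 outputs effort q/C1)
b1 stroke→R1  (common-e at J1 fixed by 0)
b3 stroke→I1  (J1: bond 0 brought effort, rest push out)
b4 stroke→I2  (common-e at J1 fixed by 0)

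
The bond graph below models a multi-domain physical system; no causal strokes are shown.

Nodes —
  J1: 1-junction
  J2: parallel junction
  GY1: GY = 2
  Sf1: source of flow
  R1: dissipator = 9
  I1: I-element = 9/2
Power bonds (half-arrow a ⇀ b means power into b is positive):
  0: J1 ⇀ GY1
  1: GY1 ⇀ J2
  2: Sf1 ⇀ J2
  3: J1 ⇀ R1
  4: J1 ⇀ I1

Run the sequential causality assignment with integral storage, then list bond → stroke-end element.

β2 |Sf1  (source Sf1 imposes f)
β1 |J2  (J2 needs exactly one e-in)
β0 |J1  (GY1 both-in/both-out from 1)
β4 |I1  (I1: I, integral causality)
β3 |J1  (1-jn J1 has f-setter on 4)

b0 stroke→J1
b1 stroke→J2
b2 stroke→Sf1
b3 stroke→J1
b4 stroke→I1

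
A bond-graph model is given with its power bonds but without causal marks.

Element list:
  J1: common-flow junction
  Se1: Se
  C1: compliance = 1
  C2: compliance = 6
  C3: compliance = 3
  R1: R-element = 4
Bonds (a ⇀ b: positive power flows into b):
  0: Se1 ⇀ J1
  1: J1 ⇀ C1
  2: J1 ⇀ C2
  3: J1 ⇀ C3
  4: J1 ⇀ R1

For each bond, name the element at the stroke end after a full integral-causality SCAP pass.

b0 →J1  (Se1: effort source, stroke at far end)
b1 →J1  (C1 integral (e out))
b2 →J1  (prefer integral on C2)
b3 →J1  (C3 integral (e out))
b4 →R1  (J1 needs exactly one f-in)

#0 stroke→J1
#1 stroke→J1
#2 stroke→J1
#3 stroke→J1
#4 stroke→R1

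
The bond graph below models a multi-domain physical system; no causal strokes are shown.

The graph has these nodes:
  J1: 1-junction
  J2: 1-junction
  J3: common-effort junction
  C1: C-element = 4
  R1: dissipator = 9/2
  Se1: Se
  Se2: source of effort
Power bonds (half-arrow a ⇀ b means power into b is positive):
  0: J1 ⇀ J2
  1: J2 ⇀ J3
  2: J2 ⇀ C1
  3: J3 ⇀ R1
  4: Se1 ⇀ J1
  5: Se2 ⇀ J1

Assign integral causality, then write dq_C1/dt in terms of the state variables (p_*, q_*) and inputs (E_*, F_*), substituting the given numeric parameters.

dq_C1/dt = 2*E_Se1/9 + 2*E_Se2/9 - q_C1/18

β4 stroke→J1  (source Se1 imposes e)
β5 stroke→J1  (Se2: effort source, stroke at far end)
β0 stroke→J2  (J1: last free bond brings flow in)
β2 stroke→J2  (C1 outputs effort q/C1)
β1 stroke→J3  (closing 1-jn rule on J2)
β3 stroke→R1  (common-e at J3 fixed by 1)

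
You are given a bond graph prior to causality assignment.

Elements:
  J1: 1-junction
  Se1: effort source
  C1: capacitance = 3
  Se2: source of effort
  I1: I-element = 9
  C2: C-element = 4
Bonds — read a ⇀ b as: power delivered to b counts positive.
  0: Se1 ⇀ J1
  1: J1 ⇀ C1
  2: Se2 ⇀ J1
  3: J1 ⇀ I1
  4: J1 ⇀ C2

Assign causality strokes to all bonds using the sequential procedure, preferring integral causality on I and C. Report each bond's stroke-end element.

#0 stroke at J1
#1 stroke at J1
#2 stroke at J1
#3 stroke at I1
#4 stroke at J1

#0 →J1  (source Se1 imposes e)
#2 →J1  (Se2 fixes effort; stroke away)
#1 →J1  (C1 integral (e out))
#3 →I1  (I1: I, integral causality)
#4 →J1  (J1: bond 3 brought flow, rest push out)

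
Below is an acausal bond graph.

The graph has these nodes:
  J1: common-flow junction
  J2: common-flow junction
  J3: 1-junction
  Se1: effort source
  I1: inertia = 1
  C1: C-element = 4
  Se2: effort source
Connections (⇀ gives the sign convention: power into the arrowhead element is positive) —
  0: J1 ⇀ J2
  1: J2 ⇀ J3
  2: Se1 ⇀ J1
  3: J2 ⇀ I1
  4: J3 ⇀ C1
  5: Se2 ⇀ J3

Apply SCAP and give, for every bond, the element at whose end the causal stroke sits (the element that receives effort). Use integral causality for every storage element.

b2 stroke at J1  (source Se1 imposes e)
b5 stroke at J3  (source Se2 imposes e)
b0 stroke at J2  (only one flow-in slot at J1)
b3 stroke at I1  (I1: I, integral causality)
b1 stroke at J2  (J2 flow already set via bond 3)
b4 stroke at J3  (J3 flow already set via bond 1)

β0 stroke→J2
β1 stroke→J2
β2 stroke→J1
β3 stroke→I1
β4 stroke→J3
β5 stroke→J3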